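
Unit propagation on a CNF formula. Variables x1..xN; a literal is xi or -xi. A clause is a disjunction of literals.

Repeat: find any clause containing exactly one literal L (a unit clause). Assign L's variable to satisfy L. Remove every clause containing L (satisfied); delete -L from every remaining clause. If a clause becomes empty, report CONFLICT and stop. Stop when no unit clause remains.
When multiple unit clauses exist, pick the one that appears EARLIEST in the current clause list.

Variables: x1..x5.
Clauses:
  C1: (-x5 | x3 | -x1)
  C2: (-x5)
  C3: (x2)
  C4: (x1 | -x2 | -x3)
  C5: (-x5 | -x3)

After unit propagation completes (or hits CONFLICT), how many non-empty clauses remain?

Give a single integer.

unit clause [-5] forces x5=F; simplify:
  satisfied 3 clause(s); 2 remain; assigned so far: [5]
unit clause [2] forces x2=T; simplify:
  drop -2 from [1, -2, -3] -> [1, -3]
  satisfied 1 clause(s); 1 remain; assigned so far: [2, 5]

Answer: 1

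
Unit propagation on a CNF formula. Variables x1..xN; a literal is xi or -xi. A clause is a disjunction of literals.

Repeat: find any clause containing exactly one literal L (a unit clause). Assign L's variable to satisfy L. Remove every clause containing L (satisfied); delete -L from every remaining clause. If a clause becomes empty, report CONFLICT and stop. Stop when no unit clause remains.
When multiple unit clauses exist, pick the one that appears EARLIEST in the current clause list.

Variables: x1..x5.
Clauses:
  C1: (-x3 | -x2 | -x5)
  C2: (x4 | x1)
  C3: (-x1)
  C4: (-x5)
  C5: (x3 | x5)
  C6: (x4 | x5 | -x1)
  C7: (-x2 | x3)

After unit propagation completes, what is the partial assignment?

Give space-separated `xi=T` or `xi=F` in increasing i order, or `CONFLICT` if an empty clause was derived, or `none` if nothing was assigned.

unit clause [-1] forces x1=F; simplify:
  drop 1 from [4, 1] -> [4]
  satisfied 2 clause(s); 5 remain; assigned so far: [1]
unit clause [4] forces x4=T; simplify:
  satisfied 1 clause(s); 4 remain; assigned so far: [1, 4]
unit clause [-5] forces x5=F; simplify:
  drop 5 from [3, 5] -> [3]
  satisfied 2 clause(s); 2 remain; assigned so far: [1, 4, 5]
unit clause [3] forces x3=T; simplify:
  satisfied 2 clause(s); 0 remain; assigned so far: [1, 3, 4, 5]

Answer: x1=F x3=T x4=T x5=F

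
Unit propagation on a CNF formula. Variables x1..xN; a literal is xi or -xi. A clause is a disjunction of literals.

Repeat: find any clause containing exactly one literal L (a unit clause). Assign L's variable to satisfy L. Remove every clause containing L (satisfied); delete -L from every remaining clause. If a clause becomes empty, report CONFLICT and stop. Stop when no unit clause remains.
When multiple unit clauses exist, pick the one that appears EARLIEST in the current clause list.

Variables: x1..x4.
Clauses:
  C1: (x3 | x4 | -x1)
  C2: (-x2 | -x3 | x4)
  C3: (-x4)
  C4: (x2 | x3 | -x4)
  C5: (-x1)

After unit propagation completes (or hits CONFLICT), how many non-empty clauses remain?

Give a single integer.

Answer: 1

Derivation:
unit clause [-4] forces x4=F; simplify:
  drop 4 from [3, 4, -1] -> [3, -1]
  drop 4 from [-2, -3, 4] -> [-2, -3]
  satisfied 2 clause(s); 3 remain; assigned so far: [4]
unit clause [-1] forces x1=F; simplify:
  satisfied 2 clause(s); 1 remain; assigned so far: [1, 4]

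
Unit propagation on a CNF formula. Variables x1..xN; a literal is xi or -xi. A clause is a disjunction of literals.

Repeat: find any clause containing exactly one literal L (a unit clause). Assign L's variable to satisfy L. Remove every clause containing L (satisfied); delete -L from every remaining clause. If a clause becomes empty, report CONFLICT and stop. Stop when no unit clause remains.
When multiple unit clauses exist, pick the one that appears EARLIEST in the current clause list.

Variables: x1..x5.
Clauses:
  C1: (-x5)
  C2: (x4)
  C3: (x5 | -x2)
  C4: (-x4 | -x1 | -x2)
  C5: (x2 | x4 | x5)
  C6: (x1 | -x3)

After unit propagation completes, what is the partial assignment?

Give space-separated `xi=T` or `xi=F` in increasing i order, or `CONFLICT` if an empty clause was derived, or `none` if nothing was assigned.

Answer: x2=F x4=T x5=F

Derivation:
unit clause [-5] forces x5=F; simplify:
  drop 5 from [5, -2] -> [-2]
  drop 5 from [2, 4, 5] -> [2, 4]
  satisfied 1 clause(s); 5 remain; assigned so far: [5]
unit clause [4] forces x4=T; simplify:
  drop -4 from [-4, -1, -2] -> [-1, -2]
  satisfied 2 clause(s); 3 remain; assigned so far: [4, 5]
unit clause [-2] forces x2=F; simplify:
  satisfied 2 clause(s); 1 remain; assigned so far: [2, 4, 5]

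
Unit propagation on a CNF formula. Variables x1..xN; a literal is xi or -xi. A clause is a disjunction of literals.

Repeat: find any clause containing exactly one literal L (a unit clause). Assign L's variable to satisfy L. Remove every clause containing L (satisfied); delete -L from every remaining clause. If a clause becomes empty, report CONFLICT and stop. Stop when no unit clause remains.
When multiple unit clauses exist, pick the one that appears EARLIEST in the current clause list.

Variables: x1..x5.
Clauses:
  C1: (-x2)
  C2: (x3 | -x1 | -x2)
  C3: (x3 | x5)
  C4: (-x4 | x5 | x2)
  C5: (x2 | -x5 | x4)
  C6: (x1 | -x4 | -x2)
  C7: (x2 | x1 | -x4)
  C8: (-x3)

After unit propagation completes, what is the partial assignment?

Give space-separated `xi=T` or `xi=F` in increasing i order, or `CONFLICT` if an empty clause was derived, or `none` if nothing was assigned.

Answer: x1=T x2=F x3=F x4=T x5=T

Derivation:
unit clause [-2] forces x2=F; simplify:
  drop 2 from [-4, 5, 2] -> [-4, 5]
  drop 2 from [2, -5, 4] -> [-5, 4]
  drop 2 from [2, 1, -4] -> [1, -4]
  satisfied 3 clause(s); 5 remain; assigned so far: [2]
unit clause [-3] forces x3=F; simplify:
  drop 3 from [3, 5] -> [5]
  satisfied 1 clause(s); 4 remain; assigned so far: [2, 3]
unit clause [5] forces x5=T; simplify:
  drop -5 from [-5, 4] -> [4]
  satisfied 2 clause(s); 2 remain; assigned so far: [2, 3, 5]
unit clause [4] forces x4=T; simplify:
  drop -4 from [1, -4] -> [1]
  satisfied 1 clause(s); 1 remain; assigned so far: [2, 3, 4, 5]
unit clause [1] forces x1=T; simplify:
  satisfied 1 clause(s); 0 remain; assigned so far: [1, 2, 3, 4, 5]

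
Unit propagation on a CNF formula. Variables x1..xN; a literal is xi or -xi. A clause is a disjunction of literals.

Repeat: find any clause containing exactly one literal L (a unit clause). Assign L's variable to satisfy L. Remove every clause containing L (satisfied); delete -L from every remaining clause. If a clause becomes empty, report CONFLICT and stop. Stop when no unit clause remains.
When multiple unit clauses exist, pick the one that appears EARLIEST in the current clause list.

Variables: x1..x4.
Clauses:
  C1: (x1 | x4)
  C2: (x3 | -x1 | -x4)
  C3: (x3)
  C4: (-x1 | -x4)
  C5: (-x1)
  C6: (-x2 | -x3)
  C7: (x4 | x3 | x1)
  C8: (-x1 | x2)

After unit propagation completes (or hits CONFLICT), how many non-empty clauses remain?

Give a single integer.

Answer: 0

Derivation:
unit clause [3] forces x3=T; simplify:
  drop -3 from [-2, -3] -> [-2]
  satisfied 3 clause(s); 5 remain; assigned so far: [3]
unit clause [-1] forces x1=F; simplify:
  drop 1 from [1, 4] -> [4]
  satisfied 3 clause(s); 2 remain; assigned so far: [1, 3]
unit clause [4] forces x4=T; simplify:
  satisfied 1 clause(s); 1 remain; assigned so far: [1, 3, 4]
unit clause [-2] forces x2=F; simplify:
  satisfied 1 clause(s); 0 remain; assigned so far: [1, 2, 3, 4]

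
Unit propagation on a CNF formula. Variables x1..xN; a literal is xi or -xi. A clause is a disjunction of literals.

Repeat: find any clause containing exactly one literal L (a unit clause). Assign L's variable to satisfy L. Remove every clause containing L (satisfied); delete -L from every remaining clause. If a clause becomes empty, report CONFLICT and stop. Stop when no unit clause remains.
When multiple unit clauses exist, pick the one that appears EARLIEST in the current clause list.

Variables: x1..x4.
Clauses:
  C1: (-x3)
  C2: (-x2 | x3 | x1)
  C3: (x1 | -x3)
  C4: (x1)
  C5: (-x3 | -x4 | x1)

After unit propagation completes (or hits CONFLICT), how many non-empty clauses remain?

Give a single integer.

Answer: 0

Derivation:
unit clause [-3] forces x3=F; simplify:
  drop 3 from [-2, 3, 1] -> [-2, 1]
  satisfied 3 clause(s); 2 remain; assigned so far: [3]
unit clause [1] forces x1=T; simplify:
  satisfied 2 clause(s); 0 remain; assigned so far: [1, 3]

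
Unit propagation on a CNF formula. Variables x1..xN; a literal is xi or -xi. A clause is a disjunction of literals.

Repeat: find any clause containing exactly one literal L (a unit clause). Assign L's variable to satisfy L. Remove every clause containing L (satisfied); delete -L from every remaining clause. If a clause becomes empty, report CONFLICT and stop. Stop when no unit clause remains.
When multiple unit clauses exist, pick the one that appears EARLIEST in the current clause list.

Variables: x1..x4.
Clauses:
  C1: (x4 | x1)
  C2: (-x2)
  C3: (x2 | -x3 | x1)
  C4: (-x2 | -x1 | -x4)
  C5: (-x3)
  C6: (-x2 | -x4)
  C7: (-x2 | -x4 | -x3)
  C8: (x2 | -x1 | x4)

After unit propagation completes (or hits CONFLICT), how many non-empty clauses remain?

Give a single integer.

Answer: 2

Derivation:
unit clause [-2] forces x2=F; simplify:
  drop 2 from [2, -3, 1] -> [-3, 1]
  drop 2 from [2, -1, 4] -> [-1, 4]
  satisfied 4 clause(s); 4 remain; assigned so far: [2]
unit clause [-3] forces x3=F; simplify:
  satisfied 2 clause(s); 2 remain; assigned so far: [2, 3]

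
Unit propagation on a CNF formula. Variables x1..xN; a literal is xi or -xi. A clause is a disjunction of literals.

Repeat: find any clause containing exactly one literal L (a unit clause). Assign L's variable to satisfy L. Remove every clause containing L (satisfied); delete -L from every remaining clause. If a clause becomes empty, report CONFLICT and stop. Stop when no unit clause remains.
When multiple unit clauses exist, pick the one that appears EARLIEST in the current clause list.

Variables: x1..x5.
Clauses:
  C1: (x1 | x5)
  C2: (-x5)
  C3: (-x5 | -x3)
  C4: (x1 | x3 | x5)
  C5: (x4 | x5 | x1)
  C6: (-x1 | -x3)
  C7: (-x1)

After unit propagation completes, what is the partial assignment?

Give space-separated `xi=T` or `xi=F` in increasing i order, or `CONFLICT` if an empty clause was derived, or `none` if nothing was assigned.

unit clause [-5] forces x5=F; simplify:
  drop 5 from [1, 5] -> [1]
  drop 5 from [1, 3, 5] -> [1, 3]
  drop 5 from [4, 5, 1] -> [4, 1]
  satisfied 2 clause(s); 5 remain; assigned so far: [5]
unit clause [1] forces x1=T; simplify:
  drop -1 from [-1, -3] -> [-3]
  drop -1 from [-1] -> [] (empty!)
  satisfied 3 clause(s); 2 remain; assigned so far: [1, 5]
CONFLICT (empty clause)

Answer: CONFLICT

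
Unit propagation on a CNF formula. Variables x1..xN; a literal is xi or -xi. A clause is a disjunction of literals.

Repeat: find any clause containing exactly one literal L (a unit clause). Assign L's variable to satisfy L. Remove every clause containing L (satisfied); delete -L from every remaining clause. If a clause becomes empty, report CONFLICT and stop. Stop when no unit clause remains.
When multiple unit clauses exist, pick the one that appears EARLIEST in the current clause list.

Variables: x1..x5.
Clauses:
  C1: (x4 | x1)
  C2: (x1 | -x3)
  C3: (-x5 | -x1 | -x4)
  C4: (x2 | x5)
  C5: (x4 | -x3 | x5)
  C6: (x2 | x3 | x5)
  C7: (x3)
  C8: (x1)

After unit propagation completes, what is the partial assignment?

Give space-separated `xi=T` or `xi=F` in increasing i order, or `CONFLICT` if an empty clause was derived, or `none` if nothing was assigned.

unit clause [3] forces x3=T; simplify:
  drop -3 from [1, -3] -> [1]
  drop -3 from [4, -3, 5] -> [4, 5]
  satisfied 2 clause(s); 6 remain; assigned so far: [3]
unit clause [1] forces x1=T; simplify:
  drop -1 from [-5, -1, -4] -> [-5, -4]
  satisfied 3 clause(s); 3 remain; assigned so far: [1, 3]

Answer: x1=T x3=T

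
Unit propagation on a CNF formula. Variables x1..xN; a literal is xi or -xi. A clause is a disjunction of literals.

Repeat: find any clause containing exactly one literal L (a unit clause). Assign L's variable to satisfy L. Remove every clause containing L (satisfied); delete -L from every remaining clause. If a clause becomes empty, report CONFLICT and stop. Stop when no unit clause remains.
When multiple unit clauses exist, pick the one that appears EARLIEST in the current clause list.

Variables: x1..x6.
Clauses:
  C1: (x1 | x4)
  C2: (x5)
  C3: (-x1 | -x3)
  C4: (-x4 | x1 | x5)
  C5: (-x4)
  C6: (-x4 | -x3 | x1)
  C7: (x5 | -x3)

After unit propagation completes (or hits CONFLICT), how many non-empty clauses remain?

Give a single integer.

Answer: 0

Derivation:
unit clause [5] forces x5=T; simplify:
  satisfied 3 clause(s); 4 remain; assigned so far: [5]
unit clause [-4] forces x4=F; simplify:
  drop 4 from [1, 4] -> [1]
  satisfied 2 clause(s); 2 remain; assigned so far: [4, 5]
unit clause [1] forces x1=T; simplify:
  drop -1 from [-1, -3] -> [-3]
  satisfied 1 clause(s); 1 remain; assigned so far: [1, 4, 5]
unit clause [-3] forces x3=F; simplify:
  satisfied 1 clause(s); 0 remain; assigned so far: [1, 3, 4, 5]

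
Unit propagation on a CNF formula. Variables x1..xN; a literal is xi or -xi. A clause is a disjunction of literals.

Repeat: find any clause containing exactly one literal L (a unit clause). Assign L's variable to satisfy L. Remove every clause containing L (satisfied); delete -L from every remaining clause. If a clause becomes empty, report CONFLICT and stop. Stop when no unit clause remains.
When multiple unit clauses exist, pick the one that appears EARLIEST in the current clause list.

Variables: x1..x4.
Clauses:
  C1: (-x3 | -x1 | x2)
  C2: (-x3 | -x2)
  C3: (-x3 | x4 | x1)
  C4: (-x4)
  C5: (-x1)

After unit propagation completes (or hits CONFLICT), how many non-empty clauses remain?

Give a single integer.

unit clause [-4] forces x4=F; simplify:
  drop 4 from [-3, 4, 1] -> [-3, 1]
  satisfied 1 clause(s); 4 remain; assigned so far: [4]
unit clause [-1] forces x1=F; simplify:
  drop 1 from [-3, 1] -> [-3]
  satisfied 2 clause(s); 2 remain; assigned so far: [1, 4]
unit clause [-3] forces x3=F; simplify:
  satisfied 2 clause(s); 0 remain; assigned so far: [1, 3, 4]

Answer: 0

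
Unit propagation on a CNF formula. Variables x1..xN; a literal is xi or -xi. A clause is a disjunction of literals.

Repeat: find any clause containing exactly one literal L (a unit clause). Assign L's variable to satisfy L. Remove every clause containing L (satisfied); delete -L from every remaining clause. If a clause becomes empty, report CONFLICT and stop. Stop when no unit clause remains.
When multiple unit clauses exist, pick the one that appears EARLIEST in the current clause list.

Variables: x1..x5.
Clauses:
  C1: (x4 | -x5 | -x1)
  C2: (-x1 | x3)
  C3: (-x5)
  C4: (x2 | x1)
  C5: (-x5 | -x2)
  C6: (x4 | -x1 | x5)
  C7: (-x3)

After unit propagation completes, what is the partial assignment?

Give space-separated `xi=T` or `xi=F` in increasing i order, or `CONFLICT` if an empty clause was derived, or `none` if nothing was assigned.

Answer: x1=F x2=T x3=F x5=F

Derivation:
unit clause [-5] forces x5=F; simplify:
  drop 5 from [4, -1, 5] -> [4, -1]
  satisfied 3 clause(s); 4 remain; assigned so far: [5]
unit clause [-3] forces x3=F; simplify:
  drop 3 from [-1, 3] -> [-1]
  satisfied 1 clause(s); 3 remain; assigned so far: [3, 5]
unit clause [-1] forces x1=F; simplify:
  drop 1 from [2, 1] -> [2]
  satisfied 2 clause(s); 1 remain; assigned so far: [1, 3, 5]
unit clause [2] forces x2=T; simplify:
  satisfied 1 clause(s); 0 remain; assigned so far: [1, 2, 3, 5]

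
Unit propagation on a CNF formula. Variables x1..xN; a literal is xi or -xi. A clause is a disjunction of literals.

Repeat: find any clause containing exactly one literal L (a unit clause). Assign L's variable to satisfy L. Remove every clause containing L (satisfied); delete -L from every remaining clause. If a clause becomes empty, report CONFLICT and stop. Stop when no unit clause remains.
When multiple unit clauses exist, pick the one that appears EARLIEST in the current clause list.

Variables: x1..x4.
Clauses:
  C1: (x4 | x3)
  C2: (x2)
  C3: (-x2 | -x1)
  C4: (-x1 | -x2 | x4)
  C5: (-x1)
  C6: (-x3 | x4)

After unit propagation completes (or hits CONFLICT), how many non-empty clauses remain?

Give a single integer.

unit clause [2] forces x2=T; simplify:
  drop -2 from [-2, -1] -> [-1]
  drop -2 from [-1, -2, 4] -> [-1, 4]
  satisfied 1 clause(s); 5 remain; assigned so far: [2]
unit clause [-1] forces x1=F; simplify:
  satisfied 3 clause(s); 2 remain; assigned so far: [1, 2]

Answer: 2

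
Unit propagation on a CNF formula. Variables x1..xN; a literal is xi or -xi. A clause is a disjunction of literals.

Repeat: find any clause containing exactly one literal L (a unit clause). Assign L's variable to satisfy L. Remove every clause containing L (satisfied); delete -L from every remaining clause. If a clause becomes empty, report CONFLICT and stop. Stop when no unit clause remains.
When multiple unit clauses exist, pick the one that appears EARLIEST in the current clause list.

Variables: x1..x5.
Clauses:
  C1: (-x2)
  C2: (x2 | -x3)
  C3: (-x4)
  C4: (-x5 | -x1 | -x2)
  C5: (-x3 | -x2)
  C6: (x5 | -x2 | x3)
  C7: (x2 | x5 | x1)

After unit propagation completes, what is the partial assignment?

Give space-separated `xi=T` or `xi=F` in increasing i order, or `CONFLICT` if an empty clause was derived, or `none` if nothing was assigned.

Answer: x2=F x3=F x4=F

Derivation:
unit clause [-2] forces x2=F; simplify:
  drop 2 from [2, -3] -> [-3]
  drop 2 from [2, 5, 1] -> [5, 1]
  satisfied 4 clause(s); 3 remain; assigned so far: [2]
unit clause [-3] forces x3=F; simplify:
  satisfied 1 clause(s); 2 remain; assigned so far: [2, 3]
unit clause [-4] forces x4=F; simplify:
  satisfied 1 clause(s); 1 remain; assigned so far: [2, 3, 4]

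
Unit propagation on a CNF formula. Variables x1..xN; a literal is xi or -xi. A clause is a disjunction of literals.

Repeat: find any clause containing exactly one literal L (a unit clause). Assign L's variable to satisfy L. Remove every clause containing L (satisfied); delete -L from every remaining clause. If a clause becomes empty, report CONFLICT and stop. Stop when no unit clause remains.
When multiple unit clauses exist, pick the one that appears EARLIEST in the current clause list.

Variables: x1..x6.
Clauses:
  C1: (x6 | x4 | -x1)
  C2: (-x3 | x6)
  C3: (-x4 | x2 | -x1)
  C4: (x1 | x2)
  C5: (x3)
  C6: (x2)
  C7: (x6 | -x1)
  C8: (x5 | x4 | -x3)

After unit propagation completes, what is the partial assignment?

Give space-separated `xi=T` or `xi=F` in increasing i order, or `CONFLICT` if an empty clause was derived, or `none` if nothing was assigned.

Answer: x2=T x3=T x6=T

Derivation:
unit clause [3] forces x3=T; simplify:
  drop -3 from [-3, 6] -> [6]
  drop -3 from [5, 4, -3] -> [5, 4]
  satisfied 1 clause(s); 7 remain; assigned so far: [3]
unit clause [6] forces x6=T; simplify:
  satisfied 3 clause(s); 4 remain; assigned so far: [3, 6]
unit clause [2] forces x2=T; simplify:
  satisfied 3 clause(s); 1 remain; assigned so far: [2, 3, 6]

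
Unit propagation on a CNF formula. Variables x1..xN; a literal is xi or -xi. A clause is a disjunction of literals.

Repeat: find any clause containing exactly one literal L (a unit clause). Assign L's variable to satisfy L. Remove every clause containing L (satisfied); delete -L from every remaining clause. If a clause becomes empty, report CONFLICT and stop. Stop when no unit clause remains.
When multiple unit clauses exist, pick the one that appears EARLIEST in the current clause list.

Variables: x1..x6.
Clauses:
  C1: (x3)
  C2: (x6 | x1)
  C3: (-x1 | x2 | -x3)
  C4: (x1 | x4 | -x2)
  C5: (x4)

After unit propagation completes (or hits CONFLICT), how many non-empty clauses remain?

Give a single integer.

unit clause [3] forces x3=T; simplify:
  drop -3 from [-1, 2, -3] -> [-1, 2]
  satisfied 1 clause(s); 4 remain; assigned so far: [3]
unit clause [4] forces x4=T; simplify:
  satisfied 2 clause(s); 2 remain; assigned so far: [3, 4]

Answer: 2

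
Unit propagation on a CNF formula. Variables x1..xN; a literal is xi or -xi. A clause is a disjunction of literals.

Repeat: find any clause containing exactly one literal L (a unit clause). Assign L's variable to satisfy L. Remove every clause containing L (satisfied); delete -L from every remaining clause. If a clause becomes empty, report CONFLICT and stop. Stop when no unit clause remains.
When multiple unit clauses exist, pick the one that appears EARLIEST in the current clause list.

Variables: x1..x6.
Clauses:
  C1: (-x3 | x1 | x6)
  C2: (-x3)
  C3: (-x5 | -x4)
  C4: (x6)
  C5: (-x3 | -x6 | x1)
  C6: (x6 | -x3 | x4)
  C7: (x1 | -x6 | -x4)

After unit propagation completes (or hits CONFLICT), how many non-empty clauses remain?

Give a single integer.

Answer: 2

Derivation:
unit clause [-3] forces x3=F; simplify:
  satisfied 4 clause(s); 3 remain; assigned so far: [3]
unit clause [6] forces x6=T; simplify:
  drop -6 from [1, -6, -4] -> [1, -4]
  satisfied 1 clause(s); 2 remain; assigned so far: [3, 6]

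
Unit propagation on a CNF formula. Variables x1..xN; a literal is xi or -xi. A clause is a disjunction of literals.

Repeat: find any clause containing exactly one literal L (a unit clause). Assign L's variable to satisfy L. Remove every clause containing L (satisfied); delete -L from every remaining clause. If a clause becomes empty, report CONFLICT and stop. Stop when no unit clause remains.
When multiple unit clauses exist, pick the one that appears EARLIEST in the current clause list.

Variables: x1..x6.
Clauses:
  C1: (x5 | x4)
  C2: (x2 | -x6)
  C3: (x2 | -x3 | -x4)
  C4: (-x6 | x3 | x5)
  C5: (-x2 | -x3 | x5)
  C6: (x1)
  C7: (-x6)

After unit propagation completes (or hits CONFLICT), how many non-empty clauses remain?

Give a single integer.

Answer: 3

Derivation:
unit clause [1] forces x1=T; simplify:
  satisfied 1 clause(s); 6 remain; assigned so far: [1]
unit clause [-6] forces x6=F; simplify:
  satisfied 3 clause(s); 3 remain; assigned so far: [1, 6]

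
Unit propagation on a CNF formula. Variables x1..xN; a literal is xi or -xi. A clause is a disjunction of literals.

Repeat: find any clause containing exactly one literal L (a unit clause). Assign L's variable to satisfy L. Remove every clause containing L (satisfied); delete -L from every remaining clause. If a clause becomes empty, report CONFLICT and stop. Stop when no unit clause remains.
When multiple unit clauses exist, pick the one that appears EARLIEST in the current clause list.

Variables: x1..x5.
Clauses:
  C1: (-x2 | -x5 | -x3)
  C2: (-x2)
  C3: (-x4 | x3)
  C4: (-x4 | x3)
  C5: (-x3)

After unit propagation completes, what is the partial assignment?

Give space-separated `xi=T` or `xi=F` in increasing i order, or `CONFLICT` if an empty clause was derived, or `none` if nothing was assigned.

Answer: x2=F x3=F x4=F

Derivation:
unit clause [-2] forces x2=F; simplify:
  satisfied 2 clause(s); 3 remain; assigned so far: [2]
unit clause [-3] forces x3=F; simplify:
  drop 3 from [-4, 3] -> [-4]
  drop 3 from [-4, 3] -> [-4]
  satisfied 1 clause(s); 2 remain; assigned so far: [2, 3]
unit clause [-4] forces x4=F; simplify:
  satisfied 2 clause(s); 0 remain; assigned so far: [2, 3, 4]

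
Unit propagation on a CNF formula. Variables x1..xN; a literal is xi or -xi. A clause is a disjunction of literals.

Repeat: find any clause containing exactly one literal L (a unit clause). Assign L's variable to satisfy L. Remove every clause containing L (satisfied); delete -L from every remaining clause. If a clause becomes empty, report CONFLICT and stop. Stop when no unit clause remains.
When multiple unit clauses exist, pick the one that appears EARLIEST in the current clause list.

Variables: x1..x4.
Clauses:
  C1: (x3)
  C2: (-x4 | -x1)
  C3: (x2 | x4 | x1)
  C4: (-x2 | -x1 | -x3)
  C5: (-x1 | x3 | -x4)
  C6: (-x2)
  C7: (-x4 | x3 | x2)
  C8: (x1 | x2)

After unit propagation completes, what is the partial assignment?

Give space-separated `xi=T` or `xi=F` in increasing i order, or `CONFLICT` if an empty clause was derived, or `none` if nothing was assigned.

unit clause [3] forces x3=T; simplify:
  drop -3 from [-2, -1, -3] -> [-2, -1]
  satisfied 3 clause(s); 5 remain; assigned so far: [3]
unit clause [-2] forces x2=F; simplify:
  drop 2 from [2, 4, 1] -> [4, 1]
  drop 2 from [1, 2] -> [1]
  satisfied 2 clause(s); 3 remain; assigned so far: [2, 3]
unit clause [1] forces x1=T; simplify:
  drop -1 from [-4, -1] -> [-4]
  satisfied 2 clause(s); 1 remain; assigned so far: [1, 2, 3]
unit clause [-4] forces x4=F; simplify:
  satisfied 1 clause(s); 0 remain; assigned so far: [1, 2, 3, 4]

Answer: x1=T x2=F x3=T x4=F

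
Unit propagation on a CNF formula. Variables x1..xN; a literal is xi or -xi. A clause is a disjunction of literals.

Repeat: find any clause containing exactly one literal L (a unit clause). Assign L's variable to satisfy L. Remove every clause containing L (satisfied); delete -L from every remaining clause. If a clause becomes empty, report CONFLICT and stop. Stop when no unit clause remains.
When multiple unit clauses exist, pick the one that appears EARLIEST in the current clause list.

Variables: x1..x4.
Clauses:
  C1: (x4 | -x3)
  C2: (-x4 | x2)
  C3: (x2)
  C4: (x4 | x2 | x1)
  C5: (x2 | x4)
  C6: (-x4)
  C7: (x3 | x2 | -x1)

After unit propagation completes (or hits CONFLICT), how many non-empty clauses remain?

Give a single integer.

Answer: 0

Derivation:
unit clause [2] forces x2=T; simplify:
  satisfied 5 clause(s); 2 remain; assigned so far: [2]
unit clause [-4] forces x4=F; simplify:
  drop 4 from [4, -3] -> [-3]
  satisfied 1 clause(s); 1 remain; assigned so far: [2, 4]
unit clause [-3] forces x3=F; simplify:
  satisfied 1 clause(s); 0 remain; assigned so far: [2, 3, 4]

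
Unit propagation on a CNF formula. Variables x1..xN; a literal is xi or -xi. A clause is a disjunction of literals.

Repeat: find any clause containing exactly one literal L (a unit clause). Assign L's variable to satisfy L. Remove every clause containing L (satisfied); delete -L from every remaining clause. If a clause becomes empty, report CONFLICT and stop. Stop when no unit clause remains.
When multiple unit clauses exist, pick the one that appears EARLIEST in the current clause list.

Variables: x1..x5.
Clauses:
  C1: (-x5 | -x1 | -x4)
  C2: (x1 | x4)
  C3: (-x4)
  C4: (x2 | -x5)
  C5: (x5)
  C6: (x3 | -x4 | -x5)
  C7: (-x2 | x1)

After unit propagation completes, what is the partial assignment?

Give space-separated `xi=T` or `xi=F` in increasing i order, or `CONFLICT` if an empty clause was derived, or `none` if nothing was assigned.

Answer: x1=T x2=T x4=F x5=T

Derivation:
unit clause [-4] forces x4=F; simplify:
  drop 4 from [1, 4] -> [1]
  satisfied 3 clause(s); 4 remain; assigned so far: [4]
unit clause [1] forces x1=T; simplify:
  satisfied 2 clause(s); 2 remain; assigned so far: [1, 4]
unit clause [5] forces x5=T; simplify:
  drop -5 from [2, -5] -> [2]
  satisfied 1 clause(s); 1 remain; assigned so far: [1, 4, 5]
unit clause [2] forces x2=T; simplify:
  satisfied 1 clause(s); 0 remain; assigned so far: [1, 2, 4, 5]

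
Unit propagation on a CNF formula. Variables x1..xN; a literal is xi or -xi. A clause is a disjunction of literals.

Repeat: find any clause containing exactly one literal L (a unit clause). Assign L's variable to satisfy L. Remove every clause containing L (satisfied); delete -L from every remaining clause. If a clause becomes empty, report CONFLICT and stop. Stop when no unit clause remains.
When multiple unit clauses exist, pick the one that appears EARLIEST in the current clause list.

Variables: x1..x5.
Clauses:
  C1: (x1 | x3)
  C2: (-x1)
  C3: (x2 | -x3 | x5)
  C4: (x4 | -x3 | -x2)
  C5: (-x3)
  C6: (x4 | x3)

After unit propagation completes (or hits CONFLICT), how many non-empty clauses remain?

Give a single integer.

unit clause [-1] forces x1=F; simplify:
  drop 1 from [1, 3] -> [3]
  satisfied 1 clause(s); 5 remain; assigned so far: [1]
unit clause [3] forces x3=T; simplify:
  drop -3 from [2, -3, 5] -> [2, 5]
  drop -3 from [4, -3, -2] -> [4, -2]
  drop -3 from [-3] -> [] (empty!)
  satisfied 2 clause(s); 3 remain; assigned so far: [1, 3]
CONFLICT (empty clause)

Answer: 2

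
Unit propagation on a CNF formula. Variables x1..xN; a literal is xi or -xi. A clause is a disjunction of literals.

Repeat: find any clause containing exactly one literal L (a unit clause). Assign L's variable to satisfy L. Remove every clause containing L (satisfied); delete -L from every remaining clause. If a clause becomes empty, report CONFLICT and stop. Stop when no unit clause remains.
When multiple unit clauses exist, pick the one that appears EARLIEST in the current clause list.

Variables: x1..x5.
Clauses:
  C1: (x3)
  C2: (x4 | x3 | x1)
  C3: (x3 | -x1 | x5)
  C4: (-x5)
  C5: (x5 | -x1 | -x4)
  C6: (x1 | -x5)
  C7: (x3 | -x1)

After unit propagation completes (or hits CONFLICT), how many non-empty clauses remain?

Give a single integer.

unit clause [3] forces x3=T; simplify:
  satisfied 4 clause(s); 3 remain; assigned so far: [3]
unit clause [-5] forces x5=F; simplify:
  drop 5 from [5, -1, -4] -> [-1, -4]
  satisfied 2 clause(s); 1 remain; assigned so far: [3, 5]

Answer: 1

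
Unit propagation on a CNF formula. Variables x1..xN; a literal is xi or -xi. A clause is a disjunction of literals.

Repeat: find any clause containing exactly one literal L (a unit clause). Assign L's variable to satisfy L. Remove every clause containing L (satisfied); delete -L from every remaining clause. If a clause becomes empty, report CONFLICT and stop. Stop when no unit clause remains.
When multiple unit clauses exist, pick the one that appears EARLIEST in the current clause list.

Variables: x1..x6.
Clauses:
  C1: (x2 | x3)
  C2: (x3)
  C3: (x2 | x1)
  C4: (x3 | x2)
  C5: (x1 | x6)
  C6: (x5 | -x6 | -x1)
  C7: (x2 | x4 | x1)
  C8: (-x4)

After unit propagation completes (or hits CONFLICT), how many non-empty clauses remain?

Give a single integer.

unit clause [3] forces x3=T; simplify:
  satisfied 3 clause(s); 5 remain; assigned so far: [3]
unit clause [-4] forces x4=F; simplify:
  drop 4 from [2, 4, 1] -> [2, 1]
  satisfied 1 clause(s); 4 remain; assigned so far: [3, 4]

Answer: 4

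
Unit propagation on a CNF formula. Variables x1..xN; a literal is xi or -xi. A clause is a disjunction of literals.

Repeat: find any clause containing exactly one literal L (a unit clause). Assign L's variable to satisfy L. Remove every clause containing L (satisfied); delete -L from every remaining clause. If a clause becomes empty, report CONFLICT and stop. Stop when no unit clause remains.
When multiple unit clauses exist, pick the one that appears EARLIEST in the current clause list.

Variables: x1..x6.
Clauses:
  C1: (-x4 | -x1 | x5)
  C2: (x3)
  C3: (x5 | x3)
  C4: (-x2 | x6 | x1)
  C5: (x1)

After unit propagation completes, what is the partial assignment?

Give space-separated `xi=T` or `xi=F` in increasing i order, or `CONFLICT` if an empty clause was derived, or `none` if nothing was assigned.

unit clause [3] forces x3=T; simplify:
  satisfied 2 clause(s); 3 remain; assigned so far: [3]
unit clause [1] forces x1=T; simplify:
  drop -1 from [-4, -1, 5] -> [-4, 5]
  satisfied 2 clause(s); 1 remain; assigned so far: [1, 3]

Answer: x1=T x3=T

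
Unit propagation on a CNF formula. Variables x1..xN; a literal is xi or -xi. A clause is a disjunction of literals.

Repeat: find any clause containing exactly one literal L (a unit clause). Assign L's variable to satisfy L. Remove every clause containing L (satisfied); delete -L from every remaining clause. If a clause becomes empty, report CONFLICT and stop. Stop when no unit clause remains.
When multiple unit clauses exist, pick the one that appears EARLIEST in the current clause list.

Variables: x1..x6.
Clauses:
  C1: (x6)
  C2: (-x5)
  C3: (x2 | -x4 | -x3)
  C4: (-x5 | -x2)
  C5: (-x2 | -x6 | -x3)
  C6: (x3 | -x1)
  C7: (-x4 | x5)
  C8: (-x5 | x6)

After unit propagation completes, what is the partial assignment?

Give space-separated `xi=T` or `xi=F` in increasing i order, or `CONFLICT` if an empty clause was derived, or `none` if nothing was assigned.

unit clause [6] forces x6=T; simplify:
  drop -6 from [-2, -6, -3] -> [-2, -3]
  satisfied 2 clause(s); 6 remain; assigned so far: [6]
unit clause [-5] forces x5=F; simplify:
  drop 5 from [-4, 5] -> [-4]
  satisfied 2 clause(s); 4 remain; assigned so far: [5, 6]
unit clause [-4] forces x4=F; simplify:
  satisfied 2 clause(s); 2 remain; assigned so far: [4, 5, 6]

Answer: x4=F x5=F x6=T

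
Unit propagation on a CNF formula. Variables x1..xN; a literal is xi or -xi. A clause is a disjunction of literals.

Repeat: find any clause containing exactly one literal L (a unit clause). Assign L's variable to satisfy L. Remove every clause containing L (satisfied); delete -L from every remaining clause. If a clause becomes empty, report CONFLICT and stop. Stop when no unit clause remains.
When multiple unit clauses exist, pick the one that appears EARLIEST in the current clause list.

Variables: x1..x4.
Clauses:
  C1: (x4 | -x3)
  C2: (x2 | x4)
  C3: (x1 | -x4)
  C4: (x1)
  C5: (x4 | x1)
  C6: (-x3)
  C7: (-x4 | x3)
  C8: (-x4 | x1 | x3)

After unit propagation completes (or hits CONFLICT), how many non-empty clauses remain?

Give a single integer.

Answer: 0

Derivation:
unit clause [1] forces x1=T; simplify:
  satisfied 4 clause(s); 4 remain; assigned so far: [1]
unit clause [-3] forces x3=F; simplify:
  drop 3 from [-4, 3] -> [-4]
  satisfied 2 clause(s); 2 remain; assigned so far: [1, 3]
unit clause [-4] forces x4=F; simplify:
  drop 4 from [2, 4] -> [2]
  satisfied 1 clause(s); 1 remain; assigned so far: [1, 3, 4]
unit clause [2] forces x2=T; simplify:
  satisfied 1 clause(s); 0 remain; assigned so far: [1, 2, 3, 4]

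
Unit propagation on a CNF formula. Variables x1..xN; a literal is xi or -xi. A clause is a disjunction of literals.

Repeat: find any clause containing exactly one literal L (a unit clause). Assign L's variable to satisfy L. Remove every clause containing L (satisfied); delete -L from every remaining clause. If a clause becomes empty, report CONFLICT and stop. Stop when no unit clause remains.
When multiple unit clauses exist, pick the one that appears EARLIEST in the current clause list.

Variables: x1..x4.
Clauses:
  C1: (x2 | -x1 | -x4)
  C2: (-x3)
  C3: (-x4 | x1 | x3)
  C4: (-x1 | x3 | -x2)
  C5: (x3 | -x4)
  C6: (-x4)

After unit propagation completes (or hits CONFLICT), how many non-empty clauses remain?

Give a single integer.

unit clause [-3] forces x3=F; simplify:
  drop 3 from [-4, 1, 3] -> [-4, 1]
  drop 3 from [-1, 3, -2] -> [-1, -2]
  drop 3 from [3, -4] -> [-4]
  satisfied 1 clause(s); 5 remain; assigned so far: [3]
unit clause [-4] forces x4=F; simplify:
  satisfied 4 clause(s); 1 remain; assigned so far: [3, 4]

Answer: 1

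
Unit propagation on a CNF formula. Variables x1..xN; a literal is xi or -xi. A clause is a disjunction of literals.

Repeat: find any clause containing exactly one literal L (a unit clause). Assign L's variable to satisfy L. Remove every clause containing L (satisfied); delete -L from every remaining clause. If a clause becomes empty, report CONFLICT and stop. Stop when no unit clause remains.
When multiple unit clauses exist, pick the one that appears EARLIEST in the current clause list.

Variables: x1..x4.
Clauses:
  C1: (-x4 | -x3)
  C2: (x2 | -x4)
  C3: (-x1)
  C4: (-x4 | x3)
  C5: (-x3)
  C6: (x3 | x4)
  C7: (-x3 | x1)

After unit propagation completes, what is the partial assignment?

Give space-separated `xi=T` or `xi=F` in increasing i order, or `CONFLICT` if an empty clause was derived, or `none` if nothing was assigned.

Answer: CONFLICT

Derivation:
unit clause [-1] forces x1=F; simplify:
  drop 1 from [-3, 1] -> [-3]
  satisfied 1 clause(s); 6 remain; assigned so far: [1]
unit clause [-3] forces x3=F; simplify:
  drop 3 from [-4, 3] -> [-4]
  drop 3 from [3, 4] -> [4]
  satisfied 3 clause(s); 3 remain; assigned so far: [1, 3]
unit clause [-4] forces x4=F; simplify:
  drop 4 from [4] -> [] (empty!)
  satisfied 2 clause(s); 1 remain; assigned so far: [1, 3, 4]
CONFLICT (empty clause)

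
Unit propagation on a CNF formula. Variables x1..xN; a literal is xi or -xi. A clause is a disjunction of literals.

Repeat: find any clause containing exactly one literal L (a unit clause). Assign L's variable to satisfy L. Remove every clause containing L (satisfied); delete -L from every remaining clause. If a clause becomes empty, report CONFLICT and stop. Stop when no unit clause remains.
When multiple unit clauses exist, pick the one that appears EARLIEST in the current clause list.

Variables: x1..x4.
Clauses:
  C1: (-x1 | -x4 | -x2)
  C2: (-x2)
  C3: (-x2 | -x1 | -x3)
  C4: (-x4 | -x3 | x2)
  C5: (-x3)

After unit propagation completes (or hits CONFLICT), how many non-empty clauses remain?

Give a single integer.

Answer: 0

Derivation:
unit clause [-2] forces x2=F; simplify:
  drop 2 from [-4, -3, 2] -> [-4, -3]
  satisfied 3 clause(s); 2 remain; assigned so far: [2]
unit clause [-3] forces x3=F; simplify:
  satisfied 2 clause(s); 0 remain; assigned so far: [2, 3]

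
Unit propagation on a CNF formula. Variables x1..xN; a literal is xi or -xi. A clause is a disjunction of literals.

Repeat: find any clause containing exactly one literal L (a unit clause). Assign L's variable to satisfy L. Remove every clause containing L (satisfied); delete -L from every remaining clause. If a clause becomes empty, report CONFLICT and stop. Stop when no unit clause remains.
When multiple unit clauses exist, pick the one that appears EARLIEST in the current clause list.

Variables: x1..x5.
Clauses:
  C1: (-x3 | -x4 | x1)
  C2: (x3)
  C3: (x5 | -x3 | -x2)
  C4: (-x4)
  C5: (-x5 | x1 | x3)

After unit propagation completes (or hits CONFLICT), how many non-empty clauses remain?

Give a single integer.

Answer: 1

Derivation:
unit clause [3] forces x3=T; simplify:
  drop -3 from [-3, -4, 1] -> [-4, 1]
  drop -3 from [5, -3, -2] -> [5, -2]
  satisfied 2 clause(s); 3 remain; assigned so far: [3]
unit clause [-4] forces x4=F; simplify:
  satisfied 2 clause(s); 1 remain; assigned so far: [3, 4]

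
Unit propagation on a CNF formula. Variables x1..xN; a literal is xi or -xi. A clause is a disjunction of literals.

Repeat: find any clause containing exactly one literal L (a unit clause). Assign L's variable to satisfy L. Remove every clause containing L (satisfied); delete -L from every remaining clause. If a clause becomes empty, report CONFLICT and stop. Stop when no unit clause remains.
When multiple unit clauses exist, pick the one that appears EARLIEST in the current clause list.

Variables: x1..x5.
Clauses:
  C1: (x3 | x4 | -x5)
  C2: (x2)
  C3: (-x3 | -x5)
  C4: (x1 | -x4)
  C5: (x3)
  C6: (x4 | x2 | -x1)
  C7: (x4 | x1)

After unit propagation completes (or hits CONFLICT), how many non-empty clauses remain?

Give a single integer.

unit clause [2] forces x2=T; simplify:
  satisfied 2 clause(s); 5 remain; assigned so far: [2]
unit clause [3] forces x3=T; simplify:
  drop -3 from [-3, -5] -> [-5]
  satisfied 2 clause(s); 3 remain; assigned so far: [2, 3]
unit clause [-5] forces x5=F; simplify:
  satisfied 1 clause(s); 2 remain; assigned so far: [2, 3, 5]

Answer: 2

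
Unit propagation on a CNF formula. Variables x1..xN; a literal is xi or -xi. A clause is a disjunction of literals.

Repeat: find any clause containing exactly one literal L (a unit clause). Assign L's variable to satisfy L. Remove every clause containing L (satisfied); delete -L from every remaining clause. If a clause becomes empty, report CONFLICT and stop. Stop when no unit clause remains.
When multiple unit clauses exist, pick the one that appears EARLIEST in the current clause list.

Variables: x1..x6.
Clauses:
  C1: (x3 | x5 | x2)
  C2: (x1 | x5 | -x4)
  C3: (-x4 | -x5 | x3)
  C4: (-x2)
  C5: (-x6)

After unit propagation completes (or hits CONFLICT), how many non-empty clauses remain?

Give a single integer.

unit clause [-2] forces x2=F; simplify:
  drop 2 from [3, 5, 2] -> [3, 5]
  satisfied 1 clause(s); 4 remain; assigned so far: [2]
unit clause [-6] forces x6=F; simplify:
  satisfied 1 clause(s); 3 remain; assigned so far: [2, 6]

Answer: 3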